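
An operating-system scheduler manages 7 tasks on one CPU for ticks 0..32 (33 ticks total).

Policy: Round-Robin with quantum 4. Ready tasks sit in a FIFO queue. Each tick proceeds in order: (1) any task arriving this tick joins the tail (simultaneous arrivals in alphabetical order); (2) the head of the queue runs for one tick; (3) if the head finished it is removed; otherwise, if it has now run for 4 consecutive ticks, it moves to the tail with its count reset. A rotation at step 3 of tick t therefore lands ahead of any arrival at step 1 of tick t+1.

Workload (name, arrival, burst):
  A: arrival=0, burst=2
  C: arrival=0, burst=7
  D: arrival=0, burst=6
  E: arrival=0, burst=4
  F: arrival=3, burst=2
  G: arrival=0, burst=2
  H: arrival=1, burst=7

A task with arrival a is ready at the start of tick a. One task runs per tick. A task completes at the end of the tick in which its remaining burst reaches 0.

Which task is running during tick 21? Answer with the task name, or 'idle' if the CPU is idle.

t=0: queue=[A,C,D,E,G] q_used=0 → run A
t=1: queue=[A,C,D,E,G,H] q_used=1 → run A
t=2: queue=[C,D,E,G,H] q_used=0 → run C
t=3: queue=[C,D,E,G,H,F] q_used=1 → run C
t=4: queue=[C,D,E,G,H,F] q_used=2 → run C
t=5: queue=[C,D,E,G,H,F] q_used=3 → run C
t=6: queue=[D,E,G,H,F,C] q_used=0 → run D
t=7: queue=[D,E,G,H,F,C] q_used=1 → run D
t=8: queue=[D,E,G,H,F,C] q_used=2 → run D
t=9: queue=[D,E,G,H,F,C] q_used=3 → run D
t=10: queue=[E,G,H,F,C,D] q_used=0 → run E
t=11: queue=[E,G,H,F,C,D] q_used=1 → run E
t=12: queue=[E,G,H,F,C,D] q_used=2 → run E
t=13: queue=[E,G,H,F,C,D] q_used=3 → run E
t=14: queue=[G,H,F,C,D] q_used=0 → run G
t=15: queue=[G,H,F,C,D] q_used=1 → run G
t=16: queue=[H,F,C,D] q_used=0 → run H
t=17: queue=[H,F,C,D] q_used=1 → run H
t=18: queue=[H,F,C,D] q_used=2 → run H
t=19: queue=[H,F,C,D] q_used=3 → run H
t=20: queue=[F,C,D,H] q_used=0 → run F
t=21: queue=[F,C,D,H] q_used=1 → run F
t=22: queue=[C,D,H] q_used=0 → run C
t=23: queue=[C,D,H] q_used=1 → run C
t=24: queue=[C,D,H] q_used=2 → run C
t=25: queue=[D,H] q_used=0 → run D
t=26: queue=[D,H] q_used=1 → run D
t=27: queue=[H] q_used=0 → run H
t=28: queue=[H] q_used=1 → run H
t=29: queue=[H] q_used=2 → run H
t=30: (idle)
t=31: (idle)
t=32: (idle)

running at tick 21 = F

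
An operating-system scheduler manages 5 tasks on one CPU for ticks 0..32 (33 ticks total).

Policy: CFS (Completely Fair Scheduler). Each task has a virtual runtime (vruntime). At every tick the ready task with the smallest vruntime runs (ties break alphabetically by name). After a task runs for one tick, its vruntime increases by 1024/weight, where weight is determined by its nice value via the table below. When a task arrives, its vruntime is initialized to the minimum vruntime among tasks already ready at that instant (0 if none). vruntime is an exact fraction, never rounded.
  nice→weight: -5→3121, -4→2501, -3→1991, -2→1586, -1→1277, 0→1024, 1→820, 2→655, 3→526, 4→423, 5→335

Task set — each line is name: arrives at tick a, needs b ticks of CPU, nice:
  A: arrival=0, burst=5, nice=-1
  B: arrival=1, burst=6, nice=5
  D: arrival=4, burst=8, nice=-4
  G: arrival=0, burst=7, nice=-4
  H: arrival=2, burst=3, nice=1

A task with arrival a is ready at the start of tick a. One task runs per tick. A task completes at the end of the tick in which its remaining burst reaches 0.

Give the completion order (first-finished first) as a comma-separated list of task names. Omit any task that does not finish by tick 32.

completion order = G, H, A, D, B

t=0: vr[A=0 G=0] → run A
t=1: vr[A=1024/1277 B=0 G=0] → run B
t=2: vr[A=1024/1277 B=1024/335 G=0 H=0] → run G
t=3: vr[A=1024/1277 B=1024/335 G=1024/2501 H=0] → run H
t=4: vr[A=1024/1277 B=1024/335 D=1024/2501 G=1024/2501 H=256/205] → run D
t=5: vr[A=1024/1277 B=1024/335 D=2048/2501 G=1024/2501 H=256/205] → run G
t=6: vr[A=1024/1277 B=1024/335 D=2048/2501 G=2048/2501 H=256/205] → run A
t=7: vr[A=2048/1277 B=1024/335 D=2048/2501 G=2048/2501 H=256/205] → run D
t=8: vr[A=2048/1277 B=1024/335 D=3072/2501 G=2048/2501 H=256/205] → run G
t=9: vr[A=2048/1277 B=1024/335 D=3072/2501 G=3072/2501 H=256/205] → run D
t=10: vr[A=2048/1277 B=1024/335 D=4096/2501 G=3072/2501 H=256/205] → run G
t=11: vr[A=2048/1277 B=1024/335 D=4096/2501 G=4096/2501 H=256/205] → run H
t=12: vr[A=2048/1277 B=1024/335 D=4096/2501 G=4096/2501 H=512/205] → run A
t=13: vr[A=3072/1277 B=1024/335 D=4096/2501 G=4096/2501 H=512/205] → run D
t=14: vr[A=3072/1277 B=1024/335 D=5120/2501 G=4096/2501 H=512/205] → run G
t=15: vr[A=3072/1277 B=1024/335 D=5120/2501 G=5120/2501 H=512/205] → run D
t=16: vr[A=3072/1277 B=1024/335 D=6144/2501 G=5120/2501 H=512/205] → run G
t=17: vr[A=3072/1277 B=1024/335 D=6144/2501 G=6144/2501 H=512/205] → run A
t=18: vr[A=4096/1277 B=1024/335 D=6144/2501 G=6144/2501 H=512/205] → run D
t=19: vr[A=4096/1277 B=1024/335 D=7168/2501 G=6144/2501 H=512/205] → run G
t=20: vr[A=4096/1277 B=1024/335 D=7168/2501 H=512/205] → run H
t=21: vr[A=4096/1277 B=1024/335 D=7168/2501] → run D
t=22: vr[A=4096/1277 B=1024/335 D=8192/2501] → run B
t=23: vr[A=4096/1277 B=2048/335 D=8192/2501] → run A
t=24: vr[B=2048/335 D=8192/2501] → run D
t=25: vr[B=2048/335] → run B
t=26: vr[B=3072/335] → run B
t=27: vr[B=4096/335] → run B
t=28: vr[B=1024/67] → run B
t=29: (idle)
t=30: (idle)
t=31: (idle)
t=32: (idle)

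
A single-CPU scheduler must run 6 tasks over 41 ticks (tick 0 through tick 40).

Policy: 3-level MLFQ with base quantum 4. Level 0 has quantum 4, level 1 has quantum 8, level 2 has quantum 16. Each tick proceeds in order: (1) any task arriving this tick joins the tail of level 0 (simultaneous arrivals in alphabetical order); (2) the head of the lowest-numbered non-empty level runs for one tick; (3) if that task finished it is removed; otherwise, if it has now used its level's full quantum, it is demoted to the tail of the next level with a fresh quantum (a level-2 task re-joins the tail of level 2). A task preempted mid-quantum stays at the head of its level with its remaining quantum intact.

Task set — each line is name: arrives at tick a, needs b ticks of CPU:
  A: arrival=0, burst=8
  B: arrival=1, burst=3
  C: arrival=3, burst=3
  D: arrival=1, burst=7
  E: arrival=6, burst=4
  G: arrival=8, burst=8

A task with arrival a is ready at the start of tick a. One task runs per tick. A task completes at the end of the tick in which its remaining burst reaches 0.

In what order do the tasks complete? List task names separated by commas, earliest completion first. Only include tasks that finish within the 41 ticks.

t=0: L0/L1/L2 = A/-/- → run A
t=1: L0/L1/L2 = ABD/-/- → run A
t=2: L0/L1/L2 = ABD/-/- → run A
t=3: L0/L1/L2 = ABDC/-/- → run A
t=4: L0/L1/L2 = BDC/A/- → run B
t=5: L0/L1/L2 = BDC/A/- → run B
t=6: L0/L1/L2 = BDCE/A/- → run B
t=7: L0/L1/L2 = DCE/A/- → run D
t=8: L0/L1/L2 = DCEG/A/- → run D
t=9: L0/L1/L2 = DCEG/A/- → run D
t=10: L0/L1/L2 = DCEG/A/- → run D
t=11: L0/L1/L2 = CEG/AD/- → run C
t=12: L0/L1/L2 = CEG/AD/- → run C
t=13: L0/L1/L2 = CEG/AD/- → run C
t=14: L0/L1/L2 = EG/AD/- → run E
t=15: L0/L1/L2 = EG/AD/- → run E
t=16: L0/L1/L2 = EG/AD/- → run E
t=17: L0/L1/L2 = EG/AD/- → run E
t=18: L0/L1/L2 = G/AD/- → run G
t=19: L0/L1/L2 = G/AD/- → run G
t=20: L0/L1/L2 = G/AD/- → run G
t=21: L0/L1/L2 = G/AD/- → run G
t=22: L0/L1/L2 = -/ADG/- → run A
t=23: L0/L1/L2 = -/ADG/- → run A
t=24: L0/L1/L2 = -/ADG/- → run A
t=25: L0/L1/L2 = -/ADG/- → run A
t=26: L0/L1/L2 = -/DG/- → run D
t=27: L0/L1/L2 = -/DG/- → run D
t=28: L0/L1/L2 = -/DG/- → run D
t=29: L0/L1/L2 = -/G/- → run G
t=30: L0/L1/L2 = -/G/- → run G
t=31: L0/L1/L2 = -/G/- → run G
t=32: L0/L1/L2 = -/G/- → run G
t=33: (idle)
t=34: (idle)
t=35: (idle)
t=36: (idle)
t=37: (idle)
t=38: (idle)
t=39: (idle)
t=40: (idle)

completion order = B, C, E, A, D, G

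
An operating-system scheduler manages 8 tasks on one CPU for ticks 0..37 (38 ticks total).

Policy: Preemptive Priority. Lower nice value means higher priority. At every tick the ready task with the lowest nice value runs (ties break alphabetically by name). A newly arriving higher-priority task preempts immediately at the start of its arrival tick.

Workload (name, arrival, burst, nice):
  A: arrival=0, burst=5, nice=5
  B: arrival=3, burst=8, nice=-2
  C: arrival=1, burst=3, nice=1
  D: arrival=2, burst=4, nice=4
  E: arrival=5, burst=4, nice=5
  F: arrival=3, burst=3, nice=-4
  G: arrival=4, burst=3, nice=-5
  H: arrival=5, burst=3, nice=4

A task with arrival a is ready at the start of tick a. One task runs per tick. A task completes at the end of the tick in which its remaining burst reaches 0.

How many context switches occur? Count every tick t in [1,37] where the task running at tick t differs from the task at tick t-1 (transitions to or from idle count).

t=0: ready={A} → run A
t=1: ready={A,C} → run C
t=2: ready={A,C,D} → run C
t=3: ready={A,B,C,D,F} → run F
t=4: ready={A,B,C,D,F,G} → run G
t=5: ready={A,B,C,D,E,F,G,H} → run G
t=6: ready={A,B,C,D,E,F,G,H} → run G
t=7: ready={A,B,C,D,E,F,H} → run F
t=8: ready={A,B,C,D,E,F,H} → run F
t=9: ready={A,B,C,D,E,H} → run B
t=10: ready={A,B,C,D,E,H} → run B
t=11: ready={A,B,C,D,E,H} → run B
t=12: ready={A,B,C,D,E,H} → run B
t=13: ready={A,B,C,D,E,H} → run B
t=14: ready={A,B,C,D,E,H} → run B
t=15: ready={A,B,C,D,E,H} → run B
t=16: ready={A,B,C,D,E,H} → run B
t=17: ready={A,C,D,E,H} → run C
t=18: ready={A,D,E,H} → run D
t=19: ready={A,D,E,H} → run D
t=20: ready={A,D,E,H} → run D
t=21: ready={A,D,E,H} → run D
t=22: ready={A,E,H} → run H
t=23: ready={A,E,H} → run H
t=24: ready={A,E,H} → run H
t=25: ready={A,E} → run A
t=26: ready={A,E} → run A
t=27: ready={A,E} → run A
t=28: ready={A,E} → run A
t=29: ready={E} → run E
t=30: ready={E} → run E
t=31: ready={E} → run E
t=32: ready={E} → run E
t=33: (idle)
t=34: (idle)
t=35: (idle)
t=36: (idle)
t=37: (idle)

context switches = 11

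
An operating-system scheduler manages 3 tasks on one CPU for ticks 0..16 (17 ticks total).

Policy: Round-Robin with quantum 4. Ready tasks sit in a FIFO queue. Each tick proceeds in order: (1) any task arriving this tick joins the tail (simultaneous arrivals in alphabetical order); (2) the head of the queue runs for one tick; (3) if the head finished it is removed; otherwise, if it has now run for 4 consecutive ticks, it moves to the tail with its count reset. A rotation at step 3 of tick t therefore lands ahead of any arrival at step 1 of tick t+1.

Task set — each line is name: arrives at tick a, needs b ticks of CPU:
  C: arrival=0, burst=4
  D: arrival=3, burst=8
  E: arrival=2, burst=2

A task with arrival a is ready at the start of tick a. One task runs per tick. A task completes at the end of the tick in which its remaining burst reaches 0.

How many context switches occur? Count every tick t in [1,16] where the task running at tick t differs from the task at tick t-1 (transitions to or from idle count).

t=0: queue=[C] q_used=0 → run C
t=1: queue=[C] q_used=1 → run C
t=2: queue=[C,E] q_used=2 → run C
t=3: queue=[C,E,D] q_used=3 → run C
t=4: queue=[E,D] q_used=0 → run E
t=5: queue=[E,D] q_used=1 → run E
t=6: queue=[D] q_used=0 → run D
t=7: queue=[D] q_used=1 → run D
t=8: queue=[D] q_used=2 → run D
t=9: queue=[D] q_used=3 → run D
t=10: queue=[D] q_used=0 → run D
t=11: queue=[D] q_used=1 → run D
t=12: queue=[D] q_used=2 → run D
t=13: queue=[D] q_used=3 → run D
t=14: (idle)
t=15: (idle)
t=16: (idle)

context switches = 3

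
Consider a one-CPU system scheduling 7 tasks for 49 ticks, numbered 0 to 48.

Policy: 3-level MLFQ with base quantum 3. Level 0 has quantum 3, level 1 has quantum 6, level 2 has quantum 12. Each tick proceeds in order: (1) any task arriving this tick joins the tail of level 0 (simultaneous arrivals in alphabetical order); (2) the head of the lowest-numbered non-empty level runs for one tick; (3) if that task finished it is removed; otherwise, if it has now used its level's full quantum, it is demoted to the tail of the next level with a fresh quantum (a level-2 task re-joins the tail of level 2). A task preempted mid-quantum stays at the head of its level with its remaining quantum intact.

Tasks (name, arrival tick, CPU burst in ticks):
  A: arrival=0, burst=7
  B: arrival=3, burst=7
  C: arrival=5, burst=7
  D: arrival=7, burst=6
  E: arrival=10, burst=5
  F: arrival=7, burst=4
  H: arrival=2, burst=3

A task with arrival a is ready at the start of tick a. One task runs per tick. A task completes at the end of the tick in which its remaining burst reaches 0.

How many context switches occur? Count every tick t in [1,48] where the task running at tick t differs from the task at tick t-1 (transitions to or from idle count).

context switches = 13

t=0: L0/L1/L2 = A/-/- → run A
t=1: L0/L1/L2 = A/-/- → run A
t=2: L0/L1/L2 = AH/-/- → run A
t=3: L0/L1/L2 = HB/A/- → run H
t=4: L0/L1/L2 = HB/A/- → run H
t=5: L0/L1/L2 = HBC/A/- → run H
t=6: L0/L1/L2 = BC/A/- → run B
t=7: L0/L1/L2 = BCDF/A/- → run B
t=8: L0/L1/L2 = BCDF/A/- → run B
t=9: L0/L1/L2 = CDF/AB/- → run C
t=10: L0/L1/L2 = CDFE/AB/- → run C
t=11: L0/L1/L2 = CDFE/AB/- → run C
t=12: L0/L1/L2 = DFE/ABC/- → run D
t=13: L0/L1/L2 = DFE/ABC/- → run D
t=14: L0/L1/L2 = DFE/ABC/- → run D
t=15: L0/L1/L2 = FE/ABCD/- → run F
t=16: L0/L1/L2 = FE/ABCD/- → run F
t=17: L0/L1/L2 = FE/ABCD/- → run F
t=18: L0/L1/L2 = E/ABCDF/- → run E
t=19: L0/L1/L2 = E/ABCDF/- → run E
t=20: L0/L1/L2 = E/ABCDF/- → run E
t=21: L0/L1/L2 = -/ABCDFE/- → run A
t=22: L0/L1/L2 = -/ABCDFE/- → run A
t=23: L0/L1/L2 = -/ABCDFE/- → run A
t=24: L0/L1/L2 = -/ABCDFE/- → run A
t=25: L0/L1/L2 = -/BCDFE/- → run B
t=26: L0/L1/L2 = -/BCDFE/- → run B
t=27: L0/L1/L2 = -/BCDFE/- → run B
t=28: L0/L1/L2 = -/BCDFE/- → run B
t=29: L0/L1/L2 = -/CDFE/- → run C
t=30: L0/L1/L2 = -/CDFE/- → run C
t=31: L0/L1/L2 = -/CDFE/- → run C
t=32: L0/L1/L2 = -/CDFE/- → run C
t=33: L0/L1/L2 = -/DFE/- → run D
t=34: L0/L1/L2 = -/DFE/- → run D
t=35: L0/L1/L2 = -/DFE/- → run D
t=36: L0/L1/L2 = -/FE/- → run F
t=37: L0/L1/L2 = -/E/- → run E
t=38: L0/L1/L2 = -/E/- → run E
t=39: (idle)
t=40: (idle)
t=41: (idle)
t=42: (idle)
t=43: (idle)
t=44: (idle)
t=45: (idle)
t=46: (idle)
t=47: (idle)
t=48: (idle)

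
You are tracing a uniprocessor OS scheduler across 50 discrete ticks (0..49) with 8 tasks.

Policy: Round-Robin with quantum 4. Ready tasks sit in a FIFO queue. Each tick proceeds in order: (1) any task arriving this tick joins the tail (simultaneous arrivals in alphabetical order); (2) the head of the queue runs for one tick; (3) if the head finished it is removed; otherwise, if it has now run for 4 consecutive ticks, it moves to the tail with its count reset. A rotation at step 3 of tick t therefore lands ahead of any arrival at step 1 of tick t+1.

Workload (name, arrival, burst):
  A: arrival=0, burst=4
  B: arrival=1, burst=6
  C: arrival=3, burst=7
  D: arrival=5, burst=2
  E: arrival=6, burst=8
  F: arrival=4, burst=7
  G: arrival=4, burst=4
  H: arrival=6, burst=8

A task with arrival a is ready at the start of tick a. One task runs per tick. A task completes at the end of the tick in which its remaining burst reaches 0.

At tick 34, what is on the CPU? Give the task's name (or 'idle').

running at tick 34 = C

t=0: queue=[A] q_used=0 → run A
t=1: queue=[A,B] q_used=1 → run A
t=2: queue=[A,B] q_used=2 → run A
t=3: queue=[A,B,C] q_used=3 → run A
t=4: queue=[B,C,F,G] q_used=0 → run B
t=5: queue=[B,C,F,G,D] q_used=1 → run B
t=6: queue=[B,C,F,G,D,E,H] q_used=2 → run B
t=7: queue=[B,C,F,G,D,E,H] q_used=3 → run B
t=8: queue=[C,F,G,D,E,H,B] q_used=0 → run C
t=9: queue=[C,F,G,D,E,H,B] q_used=1 → run C
t=10: queue=[C,F,G,D,E,H,B] q_used=2 → run C
t=11: queue=[C,F,G,D,E,H,B] q_used=3 → run C
t=12: queue=[F,G,D,E,H,B,C] q_used=0 → run F
t=13: queue=[F,G,D,E,H,B,C] q_used=1 → run F
t=14: queue=[F,G,D,E,H,B,C] q_used=2 → run F
t=15: queue=[F,G,D,E,H,B,C] q_used=3 → run F
t=16: queue=[G,D,E,H,B,C,F] q_used=0 → run G
t=17: queue=[G,D,E,H,B,C,F] q_used=1 → run G
t=18: queue=[G,D,E,H,B,C,F] q_used=2 → run G
t=19: queue=[G,D,E,H,B,C,F] q_used=3 → run G
t=20: queue=[D,E,H,B,C,F] q_used=0 → run D
t=21: queue=[D,E,H,B,C,F] q_used=1 → run D
t=22: queue=[E,H,B,C,F] q_used=0 → run E
t=23: queue=[E,H,B,C,F] q_used=1 → run E
t=24: queue=[E,H,B,C,F] q_used=2 → run E
t=25: queue=[E,H,B,C,F] q_used=3 → run E
t=26: queue=[H,B,C,F,E] q_used=0 → run H
t=27: queue=[H,B,C,F,E] q_used=1 → run H
t=28: queue=[H,B,C,F,E] q_used=2 → run H
t=29: queue=[H,B,C,F,E] q_used=3 → run H
t=30: queue=[B,C,F,E,H] q_used=0 → run B
t=31: queue=[B,C,F,E,H] q_used=1 → run B
t=32: queue=[C,F,E,H] q_used=0 → run C
t=33: queue=[C,F,E,H] q_used=1 → run C
t=34: queue=[C,F,E,H] q_used=2 → run C
t=35: queue=[F,E,H] q_used=0 → run F
t=36: queue=[F,E,H] q_used=1 → run F
t=37: queue=[F,E,H] q_used=2 → run F
t=38: queue=[E,H] q_used=0 → run E
t=39: queue=[E,H] q_used=1 → run E
t=40: queue=[E,H] q_used=2 → run E
t=41: queue=[E,H] q_used=3 → run E
t=42: queue=[H] q_used=0 → run H
t=43: queue=[H] q_used=1 → run H
t=44: queue=[H] q_used=2 → run H
t=45: queue=[H] q_used=3 → run H
t=46: (idle)
t=47: (idle)
t=48: (idle)
t=49: (idle)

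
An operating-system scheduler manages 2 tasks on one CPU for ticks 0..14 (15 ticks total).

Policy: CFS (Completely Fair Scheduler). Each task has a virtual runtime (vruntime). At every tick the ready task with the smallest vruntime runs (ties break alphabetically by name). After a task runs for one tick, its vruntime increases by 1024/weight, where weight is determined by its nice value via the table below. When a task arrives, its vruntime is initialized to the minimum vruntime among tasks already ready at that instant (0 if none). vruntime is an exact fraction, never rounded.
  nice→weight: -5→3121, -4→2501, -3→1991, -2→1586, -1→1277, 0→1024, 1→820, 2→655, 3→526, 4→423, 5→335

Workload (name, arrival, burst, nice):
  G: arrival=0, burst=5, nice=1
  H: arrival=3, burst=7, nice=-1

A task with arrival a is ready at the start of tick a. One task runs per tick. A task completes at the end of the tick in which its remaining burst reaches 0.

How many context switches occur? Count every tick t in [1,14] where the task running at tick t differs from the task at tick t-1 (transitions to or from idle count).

t=0: vr[G=0] → run G
t=1: vr[G=256/205] → run G
t=2: vr[G=512/205] → run G
t=3: vr[G=768/205 H=768/205] → run G
t=4: vr[G=1024/205 H=768/205] → run H
t=5: vr[G=1024/205 H=1190656/261785] → run H
t=6: vr[G=1024/205 H=1400576/261785] → run G
t=7: vr[H=1400576/261785] → run H
t=8: vr[H=1610496/261785] → run H
t=9: vr[H=1820416/261785] → run H
t=10: vr[H=2030336/261785] → run H
t=11: vr[H=2240256/261785] → run H
t=12: (idle)
t=13: (idle)
t=14: (idle)

context switches = 4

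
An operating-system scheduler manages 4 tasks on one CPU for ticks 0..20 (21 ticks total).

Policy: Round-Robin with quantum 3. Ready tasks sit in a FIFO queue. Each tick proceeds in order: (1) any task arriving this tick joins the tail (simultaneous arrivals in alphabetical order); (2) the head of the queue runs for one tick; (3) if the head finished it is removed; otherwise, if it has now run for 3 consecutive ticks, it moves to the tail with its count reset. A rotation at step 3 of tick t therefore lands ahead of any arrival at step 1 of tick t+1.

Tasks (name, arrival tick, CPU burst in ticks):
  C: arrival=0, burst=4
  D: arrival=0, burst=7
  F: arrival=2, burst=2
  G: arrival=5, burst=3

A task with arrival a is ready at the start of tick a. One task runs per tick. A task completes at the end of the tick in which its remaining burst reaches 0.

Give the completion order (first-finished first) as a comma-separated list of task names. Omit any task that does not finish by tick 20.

t=0: queue=[C,D] q_used=0 → run C
t=1: queue=[C,D] q_used=1 → run C
t=2: queue=[C,D,F] q_used=2 → run C
t=3: queue=[D,F,C] q_used=0 → run D
t=4: queue=[D,F,C] q_used=1 → run D
t=5: queue=[D,F,C,G] q_used=2 → run D
t=6: queue=[F,C,G,D] q_used=0 → run F
t=7: queue=[F,C,G,D] q_used=1 → run F
t=8: queue=[C,G,D] q_used=0 → run C
t=9: queue=[G,D] q_used=0 → run G
t=10: queue=[G,D] q_used=1 → run G
t=11: queue=[G,D] q_used=2 → run G
t=12: queue=[D] q_used=0 → run D
t=13: queue=[D] q_used=1 → run D
t=14: queue=[D] q_used=2 → run D
t=15: queue=[D] q_used=0 → run D
t=16: (idle)
t=17: (idle)
t=18: (idle)
t=19: (idle)
t=20: (idle)

completion order = F, C, G, D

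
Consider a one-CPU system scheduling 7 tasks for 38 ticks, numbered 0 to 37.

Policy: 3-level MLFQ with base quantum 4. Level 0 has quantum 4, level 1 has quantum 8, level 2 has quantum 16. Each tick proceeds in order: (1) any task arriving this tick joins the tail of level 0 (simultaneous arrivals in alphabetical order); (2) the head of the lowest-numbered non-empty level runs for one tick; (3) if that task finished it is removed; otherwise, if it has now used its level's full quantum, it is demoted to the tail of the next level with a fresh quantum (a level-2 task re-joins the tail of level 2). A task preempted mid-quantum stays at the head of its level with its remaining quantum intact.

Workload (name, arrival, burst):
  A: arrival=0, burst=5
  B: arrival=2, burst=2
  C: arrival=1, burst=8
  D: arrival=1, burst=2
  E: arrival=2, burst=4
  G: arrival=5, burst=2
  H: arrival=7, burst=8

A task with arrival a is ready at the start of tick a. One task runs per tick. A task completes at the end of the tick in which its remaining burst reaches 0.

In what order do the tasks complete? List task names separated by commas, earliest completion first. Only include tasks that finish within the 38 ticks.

t=0: L0/L1/L2 = A/-/- → run A
t=1: L0/L1/L2 = ACD/-/- → run A
t=2: L0/L1/L2 = ACDBE/-/- → run A
t=3: L0/L1/L2 = ACDBE/-/- → run A
t=4: L0/L1/L2 = CDBE/A/- → run C
t=5: L0/L1/L2 = CDBEG/A/- → run C
t=6: L0/L1/L2 = CDBEG/A/- → run C
t=7: L0/L1/L2 = CDBEGH/A/- → run C
t=8: L0/L1/L2 = DBEGH/AC/- → run D
t=9: L0/L1/L2 = DBEGH/AC/- → run D
t=10: L0/L1/L2 = BEGH/AC/- → run B
t=11: L0/L1/L2 = BEGH/AC/- → run B
t=12: L0/L1/L2 = EGH/AC/- → run E
t=13: L0/L1/L2 = EGH/AC/- → run E
t=14: L0/L1/L2 = EGH/AC/- → run E
t=15: L0/L1/L2 = EGH/AC/- → run E
t=16: L0/L1/L2 = GH/AC/- → run G
t=17: L0/L1/L2 = GH/AC/- → run G
t=18: L0/L1/L2 = H/AC/- → run H
t=19: L0/L1/L2 = H/AC/- → run H
t=20: L0/L1/L2 = H/AC/- → run H
t=21: L0/L1/L2 = H/AC/- → run H
t=22: L0/L1/L2 = -/ACH/- → run A
t=23: L0/L1/L2 = -/CH/- → run C
t=24: L0/L1/L2 = -/CH/- → run C
t=25: L0/L1/L2 = -/CH/- → run C
t=26: L0/L1/L2 = -/CH/- → run C
t=27: L0/L1/L2 = -/H/- → run H
t=28: L0/L1/L2 = -/H/- → run H
t=29: L0/L1/L2 = -/H/- → run H
t=30: L0/L1/L2 = -/H/- → run H
t=31: (idle)
t=32: (idle)
t=33: (idle)
t=34: (idle)
t=35: (idle)
t=36: (idle)
t=37: (idle)

completion order = D, B, E, G, A, C, H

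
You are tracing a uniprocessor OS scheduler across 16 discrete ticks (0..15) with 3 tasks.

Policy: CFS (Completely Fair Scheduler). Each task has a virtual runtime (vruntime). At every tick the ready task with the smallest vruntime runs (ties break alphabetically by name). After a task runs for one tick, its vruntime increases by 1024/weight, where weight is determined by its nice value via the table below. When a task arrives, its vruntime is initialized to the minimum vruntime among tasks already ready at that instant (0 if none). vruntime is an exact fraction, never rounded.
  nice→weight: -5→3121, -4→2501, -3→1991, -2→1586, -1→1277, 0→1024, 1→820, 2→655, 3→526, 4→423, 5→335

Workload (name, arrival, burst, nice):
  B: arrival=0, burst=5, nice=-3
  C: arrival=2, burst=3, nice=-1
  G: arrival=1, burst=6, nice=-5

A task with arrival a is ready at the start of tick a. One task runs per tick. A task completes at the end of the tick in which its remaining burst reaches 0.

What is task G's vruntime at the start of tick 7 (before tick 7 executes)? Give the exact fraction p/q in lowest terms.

vruntime(G, start of tick 7) = 9312256/6213911

t=0: vr[B=0] → run B
t=1: vr[B=1024/1991 G=1024/1991] → run B
t=2: vr[B=2048/1991 C=1024/1991 G=1024/1991] → run C
t=3: vr[B=2048/1991 C=3346432/2542507 G=1024/1991] → run G
t=4: vr[B=2048/1991 C=3346432/2542507 G=5234688/6213911] → run G
t=5: vr[B=2048/1991 C=3346432/2542507 G=7273472/6213911] → run B
t=6: vr[B=3072/1991 C=3346432/2542507 G=7273472/6213911] → run G
t=7: vr[B=3072/1991 C=3346432/2542507 G=9312256/6213911] → run C
t=8: vr[B=3072/1991 C=5385216/2542507 G=9312256/6213911] → run G
t=9: vr[B=3072/1991 C=5385216/2542507 G=11351040/6213911] → run B
t=10: vr[B=4096/1991 C=5385216/2542507 G=11351040/6213911] → run G
t=11: vr[B=4096/1991 C=5385216/2542507 G=13389824/6213911] → run B
t=12: vr[C=5385216/2542507 G=13389824/6213911] → run C
t=13: vr[G=13389824/6213911] → run G
t=14: (idle)
t=15: (idle)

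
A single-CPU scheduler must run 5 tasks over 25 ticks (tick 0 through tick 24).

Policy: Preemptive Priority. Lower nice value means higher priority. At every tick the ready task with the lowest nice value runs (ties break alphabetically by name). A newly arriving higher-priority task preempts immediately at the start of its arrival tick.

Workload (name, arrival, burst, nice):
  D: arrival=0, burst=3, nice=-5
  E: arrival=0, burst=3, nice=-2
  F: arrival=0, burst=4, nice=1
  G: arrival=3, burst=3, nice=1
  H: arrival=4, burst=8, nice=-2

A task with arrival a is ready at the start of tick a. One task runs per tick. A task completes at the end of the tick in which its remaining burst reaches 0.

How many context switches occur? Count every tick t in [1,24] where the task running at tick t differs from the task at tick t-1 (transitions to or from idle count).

context switches = 5

t=0: ready={D,E,F} → run D
t=1: ready={D,E,F} → run D
t=2: ready={D,E,F} → run D
t=3: ready={E,F,G} → run E
t=4: ready={E,F,G,H} → run E
t=5: ready={E,F,G,H} → run E
t=6: ready={F,G,H} → run H
t=7: ready={F,G,H} → run H
t=8: ready={F,G,H} → run H
t=9: ready={F,G,H} → run H
t=10: ready={F,G,H} → run H
t=11: ready={F,G,H} → run H
t=12: ready={F,G,H} → run H
t=13: ready={F,G,H} → run H
t=14: ready={F,G} → run F
t=15: ready={F,G} → run F
t=16: ready={F,G} → run F
t=17: ready={F,G} → run F
t=18: ready={G} → run G
t=19: ready={G} → run G
t=20: ready={G} → run G
t=21: (idle)
t=22: (idle)
t=23: (idle)
t=24: (idle)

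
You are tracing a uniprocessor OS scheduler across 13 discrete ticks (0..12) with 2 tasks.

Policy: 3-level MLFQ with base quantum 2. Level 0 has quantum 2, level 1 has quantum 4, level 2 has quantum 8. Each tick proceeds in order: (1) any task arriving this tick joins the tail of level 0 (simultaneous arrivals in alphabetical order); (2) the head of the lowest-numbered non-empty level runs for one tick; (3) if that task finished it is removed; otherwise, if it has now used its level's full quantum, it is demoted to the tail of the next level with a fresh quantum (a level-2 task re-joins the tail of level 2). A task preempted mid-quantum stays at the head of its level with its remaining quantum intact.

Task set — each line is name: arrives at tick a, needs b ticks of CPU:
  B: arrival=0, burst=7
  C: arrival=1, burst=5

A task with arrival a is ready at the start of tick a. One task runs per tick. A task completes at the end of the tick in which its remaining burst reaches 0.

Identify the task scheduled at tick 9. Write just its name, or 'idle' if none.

running at tick 9 = C

t=0: L0/L1/L2 = B/-/- → run B
t=1: L0/L1/L2 = BC/-/- → run B
t=2: L0/L1/L2 = C/B/- → run C
t=3: L0/L1/L2 = C/B/- → run C
t=4: L0/L1/L2 = -/BC/- → run B
t=5: L0/L1/L2 = -/BC/- → run B
t=6: L0/L1/L2 = -/BC/- → run B
t=7: L0/L1/L2 = -/BC/- → run B
t=8: L0/L1/L2 = -/C/B → run C
t=9: L0/L1/L2 = -/C/B → run C
t=10: L0/L1/L2 = -/C/B → run C
t=11: L0/L1/L2 = -/-/B → run B
t=12: (idle)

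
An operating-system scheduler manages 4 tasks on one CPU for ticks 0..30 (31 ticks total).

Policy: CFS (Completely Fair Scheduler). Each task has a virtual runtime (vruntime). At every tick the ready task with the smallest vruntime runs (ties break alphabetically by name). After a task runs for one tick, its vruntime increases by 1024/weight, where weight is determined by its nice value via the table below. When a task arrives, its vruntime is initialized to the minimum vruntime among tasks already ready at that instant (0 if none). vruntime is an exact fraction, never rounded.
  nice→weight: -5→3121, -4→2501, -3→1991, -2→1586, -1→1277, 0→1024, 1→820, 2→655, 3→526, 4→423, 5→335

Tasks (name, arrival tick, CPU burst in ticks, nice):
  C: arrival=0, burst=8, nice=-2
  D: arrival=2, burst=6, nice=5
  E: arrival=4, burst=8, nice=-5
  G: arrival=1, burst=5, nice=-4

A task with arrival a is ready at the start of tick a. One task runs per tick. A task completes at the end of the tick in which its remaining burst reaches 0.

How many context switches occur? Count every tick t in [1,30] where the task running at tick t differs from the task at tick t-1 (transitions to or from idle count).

context switches = 21

t=0: vr[C=0] → run C
t=1: vr[C=512/793 G=512/793] → run C
t=2: vr[C=1024/793 D=512/793 G=512/793] → run D
t=3: vr[C=1024/793 D=983552/265655 G=512/793] → run G
t=4: vr[C=1024/793 D=983552/265655 E=34304/32513 G=34304/32513] → run E
t=5: vr[C=1024/793 D=983552/265655 E=140356096/101473073 G=34304/32513] → run G
t=6: vr[C=1024/793 D=983552/265655 E=140356096/101473073 G=47616/32513] → run C
t=7: vr[C=1536/793 D=983552/265655 E=140356096/101473073 G=47616/32513] → run E
t=8: vr[C=1536/793 D=983552/265655 E=173649408/101473073 G=47616/32513] → run G
t=9: vr[C=1536/793 D=983552/265655 E=173649408/101473073 G=60928/32513] → run E
t=10: vr[C=1536/793 D=983552/265655 E=206942720/101473073 G=60928/32513] → run G
t=11: vr[C=1536/793 D=983552/265655 E=206942720/101473073 G=74240/32513] → run C
t=12: vr[C=2048/793 D=983552/265655 E=206942720/101473073 G=74240/32513] → run E
t=13: vr[C=2048/793 D=983552/265655 E=240236032/101473073 G=74240/32513] → run G
t=14: vr[C=2048/793 D=983552/265655 E=240236032/101473073] → run E
t=15: vr[C=2048/793 D=983552/265655 E=273529344/101473073] → run C
t=16: vr[C=2560/793 D=983552/265655 E=273529344/101473073] → run E
t=17: vr[C=2560/793 D=983552/265655 E=306822656/101473073] → run E
t=18: vr[C=2560/793 D=983552/265655 E=340115968/101473073] → run C
t=19: vr[C=3072/793 D=983552/265655 E=340115968/101473073] → run E
t=20: vr[C=3072/793 D=983552/265655] → run D
t=21: vr[C=3072/793 D=1795584/265655] → run C
t=22: vr[C=3584/793 D=1795584/265655] → run C
t=23: vr[D=1795584/265655] → run D
t=24: vr[D=2607616/265655] → run D
t=25: vr[D=3419648/265655] → run D
t=26: vr[D=846336/53131] → run D
t=27: (idle)
t=28: (idle)
t=29: (idle)
t=30: (idle)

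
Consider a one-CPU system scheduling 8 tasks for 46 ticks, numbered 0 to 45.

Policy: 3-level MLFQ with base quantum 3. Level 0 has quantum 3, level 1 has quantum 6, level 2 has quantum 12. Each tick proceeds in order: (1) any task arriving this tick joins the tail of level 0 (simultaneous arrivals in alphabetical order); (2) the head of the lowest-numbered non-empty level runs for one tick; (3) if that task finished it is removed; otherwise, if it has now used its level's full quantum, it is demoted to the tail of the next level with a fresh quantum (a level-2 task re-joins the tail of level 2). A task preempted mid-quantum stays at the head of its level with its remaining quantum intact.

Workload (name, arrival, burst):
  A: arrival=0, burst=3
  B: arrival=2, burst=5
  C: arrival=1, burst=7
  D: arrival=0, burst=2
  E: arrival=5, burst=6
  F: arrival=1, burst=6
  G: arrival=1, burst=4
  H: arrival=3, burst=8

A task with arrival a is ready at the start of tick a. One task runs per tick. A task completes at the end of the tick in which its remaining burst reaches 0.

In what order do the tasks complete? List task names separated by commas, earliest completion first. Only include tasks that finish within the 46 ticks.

t=0: L0/L1/L2 = AD/-/- → run A
t=1: L0/L1/L2 = ADCFG/-/- → run A
t=2: L0/L1/L2 = ADCFGB/-/- → run A
t=3: L0/L1/L2 = DCFGBH/-/- → run D
t=4: L0/L1/L2 = DCFGBH/-/- → run D
t=5: L0/L1/L2 = CFGBHE/-/- → run C
t=6: L0/L1/L2 = CFGBHE/-/- → run C
t=7: L0/L1/L2 = CFGBHE/-/- → run C
t=8: L0/L1/L2 = FGBHE/C/- → run F
t=9: L0/L1/L2 = FGBHE/C/- → run F
t=10: L0/L1/L2 = FGBHE/C/- → run F
t=11: L0/L1/L2 = GBHE/CF/- → run G
t=12: L0/L1/L2 = GBHE/CF/- → run G
t=13: L0/L1/L2 = GBHE/CF/- → run G
t=14: L0/L1/L2 = BHE/CFG/- → run B
t=15: L0/L1/L2 = BHE/CFG/- → run B
t=16: L0/L1/L2 = BHE/CFG/- → run B
t=17: L0/L1/L2 = HE/CFGB/- → run H
t=18: L0/L1/L2 = HE/CFGB/- → run H
t=19: L0/L1/L2 = HE/CFGB/- → run H
t=20: L0/L1/L2 = E/CFGBH/- → run E
t=21: L0/L1/L2 = E/CFGBH/- → run E
t=22: L0/L1/L2 = E/CFGBH/- → run E
t=23: L0/L1/L2 = -/CFGBHE/- → run C
t=24: L0/L1/L2 = -/CFGBHE/- → run C
t=25: L0/L1/L2 = -/CFGBHE/- → run C
t=26: L0/L1/L2 = -/CFGBHE/- → run C
t=27: L0/L1/L2 = -/FGBHE/- → run F
t=28: L0/L1/L2 = -/FGBHE/- → run F
t=29: L0/L1/L2 = -/FGBHE/- → run F
t=30: L0/L1/L2 = -/GBHE/- → run G
t=31: L0/L1/L2 = -/BHE/- → run B
t=32: L0/L1/L2 = -/BHE/- → run B
t=33: L0/L1/L2 = -/HE/- → run H
t=34: L0/L1/L2 = -/HE/- → run H
t=35: L0/L1/L2 = -/HE/- → run H
t=36: L0/L1/L2 = -/HE/- → run H
t=37: L0/L1/L2 = -/HE/- → run H
t=38: L0/L1/L2 = -/E/- → run E
t=39: L0/L1/L2 = -/E/- → run E
t=40: L0/L1/L2 = -/E/- → run E
t=41: (idle)
t=42: (idle)
t=43: (idle)
t=44: (idle)
t=45: (idle)

completion order = A, D, C, F, G, B, H, E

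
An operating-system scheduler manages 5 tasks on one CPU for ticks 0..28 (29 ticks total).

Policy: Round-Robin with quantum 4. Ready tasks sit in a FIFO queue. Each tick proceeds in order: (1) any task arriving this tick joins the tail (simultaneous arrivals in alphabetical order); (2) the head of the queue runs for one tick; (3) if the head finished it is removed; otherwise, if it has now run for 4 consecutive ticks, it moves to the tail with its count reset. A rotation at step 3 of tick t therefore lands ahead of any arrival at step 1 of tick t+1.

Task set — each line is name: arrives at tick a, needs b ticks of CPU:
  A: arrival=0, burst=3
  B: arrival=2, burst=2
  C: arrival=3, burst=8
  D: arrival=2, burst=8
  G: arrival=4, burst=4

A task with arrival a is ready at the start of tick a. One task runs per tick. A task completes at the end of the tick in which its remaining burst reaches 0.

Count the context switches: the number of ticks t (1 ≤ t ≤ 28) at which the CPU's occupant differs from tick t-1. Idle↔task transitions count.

t=0: queue=[A] q_used=0 → run A
t=1: queue=[A] q_used=1 → run A
t=2: queue=[A,B,D] q_used=2 → run A
t=3: queue=[B,D,C] q_used=0 → run B
t=4: queue=[B,D,C,G] q_used=1 → run B
t=5: queue=[D,C,G] q_used=0 → run D
t=6: queue=[D,C,G] q_used=1 → run D
t=7: queue=[D,C,G] q_used=2 → run D
t=8: queue=[D,C,G] q_used=3 → run D
t=9: queue=[C,G,D] q_used=0 → run C
t=10: queue=[C,G,D] q_used=1 → run C
t=11: queue=[C,G,D] q_used=2 → run C
t=12: queue=[C,G,D] q_used=3 → run C
t=13: queue=[G,D,C] q_used=0 → run G
t=14: queue=[G,D,C] q_used=1 → run G
t=15: queue=[G,D,C] q_used=2 → run G
t=16: queue=[G,D,C] q_used=3 → run G
t=17: queue=[D,C] q_used=0 → run D
t=18: queue=[D,C] q_used=1 → run D
t=19: queue=[D,C] q_used=2 → run D
t=20: queue=[D,C] q_used=3 → run D
t=21: queue=[C] q_used=0 → run C
t=22: queue=[C] q_used=1 → run C
t=23: queue=[C] q_used=2 → run C
t=24: queue=[C] q_used=3 → run C
t=25: (idle)
t=26: (idle)
t=27: (idle)
t=28: (idle)

context switches = 7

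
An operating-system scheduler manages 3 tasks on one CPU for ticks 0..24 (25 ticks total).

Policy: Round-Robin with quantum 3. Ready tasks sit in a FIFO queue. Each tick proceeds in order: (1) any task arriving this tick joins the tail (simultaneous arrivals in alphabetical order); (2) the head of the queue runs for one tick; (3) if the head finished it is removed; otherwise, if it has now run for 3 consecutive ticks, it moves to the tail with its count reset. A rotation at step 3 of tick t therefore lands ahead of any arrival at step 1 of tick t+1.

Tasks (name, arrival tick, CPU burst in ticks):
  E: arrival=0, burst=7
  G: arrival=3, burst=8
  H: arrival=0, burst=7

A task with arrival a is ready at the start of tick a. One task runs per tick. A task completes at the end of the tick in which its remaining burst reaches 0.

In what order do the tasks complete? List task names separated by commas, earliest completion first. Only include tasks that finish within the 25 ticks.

t=0: queue=[E,H] q_used=0 → run E
t=1: queue=[E,H] q_used=1 → run E
t=2: queue=[E,H] q_used=2 → run E
t=3: queue=[H,E,G] q_used=0 → run H
t=4: queue=[H,E,G] q_used=1 → run H
t=5: queue=[H,E,G] q_used=2 → run H
t=6: queue=[E,G,H] q_used=0 → run E
t=7: queue=[E,G,H] q_used=1 → run E
t=8: queue=[E,G,H] q_used=2 → run E
t=9: queue=[G,H,E] q_used=0 → run G
t=10: queue=[G,H,E] q_used=1 → run G
t=11: queue=[G,H,E] q_used=2 → run G
t=12: queue=[H,E,G] q_used=0 → run H
t=13: queue=[H,E,G] q_used=1 → run H
t=14: queue=[H,E,G] q_used=2 → run H
t=15: queue=[E,G,H] q_used=0 → run E
t=16: queue=[G,H] q_used=0 → run G
t=17: queue=[G,H] q_used=1 → run G
t=18: queue=[G,H] q_used=2 → run G
t=19: queue=[H,G] q_used=0 → run H
t=20: queue=[G] q_used=0 → run G
t=21: queue=[G] q_used=1 → run G
t=22: (idle)
t=23: (idle)
t=24: (idle)

completion order = E, H, G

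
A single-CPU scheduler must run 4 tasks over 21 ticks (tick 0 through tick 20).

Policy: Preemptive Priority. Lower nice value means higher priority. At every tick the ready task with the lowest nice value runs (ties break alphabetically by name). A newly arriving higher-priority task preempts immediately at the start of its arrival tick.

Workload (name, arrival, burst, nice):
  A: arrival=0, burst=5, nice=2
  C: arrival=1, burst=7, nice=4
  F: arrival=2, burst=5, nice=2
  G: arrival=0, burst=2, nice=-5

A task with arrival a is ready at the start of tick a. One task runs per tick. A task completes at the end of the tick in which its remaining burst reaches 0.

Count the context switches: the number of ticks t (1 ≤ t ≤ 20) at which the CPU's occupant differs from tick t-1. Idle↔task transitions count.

t=0: ready={A,G} → run G
t=1: ready={A,C,G} → run G
t=2: ready={A,C,F} → run A
t=3: ready={A,C,F} → run A
t=4: ready={A,C,F} → run A
t=5: ready={A,C,F} → run A
t=6: ready={A,C,F} → run A
t=7: ready={C,F} → run F
t=8: ready={C,F} → run F
t=9: ready={C,F} → run F
t=10: ready={C,F} → run F
t=11: ready={C,F} → run F
t=12: ready={C} → run C
t=13: ready={C} → run C
t=14: ready={C} → run C
t=15: ready={C} → run C
t=16: ready={C} → run C
t=17: ready={C} → run C
t=18: ready={C} → run C
t=19: (idle)
t=20: (idle)

context switches = 4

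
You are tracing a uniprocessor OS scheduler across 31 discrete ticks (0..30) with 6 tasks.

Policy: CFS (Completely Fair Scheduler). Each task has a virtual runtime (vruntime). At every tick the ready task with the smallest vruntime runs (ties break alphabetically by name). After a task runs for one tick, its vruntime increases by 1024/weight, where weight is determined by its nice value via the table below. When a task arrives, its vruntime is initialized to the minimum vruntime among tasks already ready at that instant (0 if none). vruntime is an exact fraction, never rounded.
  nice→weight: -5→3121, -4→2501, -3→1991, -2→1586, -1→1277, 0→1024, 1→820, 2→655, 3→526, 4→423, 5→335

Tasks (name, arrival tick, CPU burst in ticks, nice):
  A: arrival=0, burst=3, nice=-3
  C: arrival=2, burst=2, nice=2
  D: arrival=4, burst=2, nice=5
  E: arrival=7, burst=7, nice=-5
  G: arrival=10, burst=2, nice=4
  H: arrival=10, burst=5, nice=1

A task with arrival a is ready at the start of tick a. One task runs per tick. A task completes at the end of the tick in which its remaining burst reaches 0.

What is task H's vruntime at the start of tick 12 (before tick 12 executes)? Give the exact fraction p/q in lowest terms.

t=0: vr[A=0] → run A
t=1: vr[A=1024/1991] → run A
t=2: vr[A=2048/1991 C=2048/1991] → run A
t=3: vr[C=2048/1991] → run C
t=4: vr[C=3380224/1304105 D=3380224/1304105] → run C
t=5: vr[D=3380224/1304105] → run D
t=6: vr[D=493555712/87375035] → run D
t=7: vr[E=0] → run E
t=8: vr[E=1024/3121] → run E
t=9: vr[E=2048/3121] → run E
t=10: vr[E=3072/3121 G=3072/3121 H=3072/3121] → run E
t=11: vr[E=4096/3121 G=3072/3121 H=3072/3121] → run G
t=12: vr[E=4096/3121 G=4495360/1320183 H=3072/3121] → run H
t=13: vr[E=4096/3121 G=4495360/1320183 H=1428736/639805] → run E
t=14: vr[E=5120/3121 G=4495360/1320183 H=1428736/639805] → run E
t=15: vr[E=6144/3121 G=4495360/1320183 H=1428736/639805] → run E
t=16: vr[G=4495360/1320183 H=1428736/639805] → run H
t=17: vr[G=4495360/1320183 H=2227712/639805] → run G
t=18: vr[H=2227712/639805] → run H
t=19: vr[H=3026688/639805] → run H
t=20: vr[H=3825664/639805] → run H
t=21: (idle)
t=22: (idle)
t=23: (idle)
t=24: (idle)
t=25: (idle)
t=26: (idle)
t=27: (idle)
t=28: (idle)
t=29: (idle)
t=30: (idle)

vruntime(H, start of tick 12) = 3072/3121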